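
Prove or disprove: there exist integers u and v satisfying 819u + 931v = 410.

Any value of 819u + 931v is a multiple of gcd(819, 931) = 7.
However 410 leaves remainder 4 on division by 7.
Hence no integers u, v satisfy the equation.

No such integers exist.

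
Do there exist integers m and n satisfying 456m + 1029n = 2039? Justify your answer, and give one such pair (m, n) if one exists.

gcd(456, 1029) = 3, so every integer of the form 456m + 1029n is a multiple of 3.
However 2039 leaves remainder 2 on division by 3.
Hence no integers m, n satisfy the equation.

No such integers exist.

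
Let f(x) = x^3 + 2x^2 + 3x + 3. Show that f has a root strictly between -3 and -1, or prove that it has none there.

Such a root exists.

f(-3) = -15 and f(-1) = 1, which have opposite signs.
As a polynomial, f is continuous on every closed interval.
By the Intermediate Value Theorem f must vanish at some point of (-3, -1).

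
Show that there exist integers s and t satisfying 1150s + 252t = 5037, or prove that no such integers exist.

There are no such integers.

Both 1150 and 252 are divisible by gcd(1150, 252) = 2, hence so is any combination 1150s + 252t.
But 5037 is not a multiple of 2 (it leaves remainder 1).
Therefore 1150s + 252t = 5037 has no solution in integers.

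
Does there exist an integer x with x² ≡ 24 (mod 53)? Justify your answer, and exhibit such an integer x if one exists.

x = 36

x = 36 works: 36² = 1296, and 1296 − 24 = 1272 = 24·53.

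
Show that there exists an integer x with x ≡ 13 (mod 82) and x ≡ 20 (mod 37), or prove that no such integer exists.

gcd(82, 37) = 1, so the Chinese Remainder Theorem guarantees exactly one residue class mod 3034 satisfying both.
Any solution of the first congruence is x = 13 + 82t; substituting into the second, 82t ≡ 20 − 13 ≡ 7 (mod 37).
82 ≡ 8 (mod 37), so this reads 8t ≡ 7 (mod 37). Note 8·14 = 112 ≡ 1 (mod 37) (as 112 − 1 = 3·37), so 8⁻¹ ≡ 14.
Therefore t ≡ 14·7 = 98 ≡ 24 (mod 37).
Taking t = 24 gives x = 13 + 82·24 = 1981.
Indeed 1981 ≡ 13 (mod 82) and 1981 ≡ 20 (mod 37).

x = 1981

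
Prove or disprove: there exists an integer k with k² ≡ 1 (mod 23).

Take k = 22. Then 22² = 484 = 21·23 + 1, so 22² ≡ 1 (mod 23).

k = 22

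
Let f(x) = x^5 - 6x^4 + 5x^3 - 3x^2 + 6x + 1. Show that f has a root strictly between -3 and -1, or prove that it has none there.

No.

The endpoint values f(-3) = -908 and f(-1) = -20 are both negative. Claim: f(x) < 0 for every x in (-3, -1).
Shift to the endpoint -1: with x = -1 − u (0 < u < 2), one computes f(-1 − u) = -u^5 - 11u^4 - 39u^3 - 64u^2 - 56u - 20.
The nonzero coefficients here are all negative, so for u > 0 every term is negative (or zero), and the constant term -20 is strictly negative.
So f is strictly negative on (-3, -1); no root exists in the interval.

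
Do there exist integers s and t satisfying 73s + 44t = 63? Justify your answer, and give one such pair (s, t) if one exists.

Since gcd(73, 44) = 1, every integer is an integer combination of 73 and 44.
Run the Euclidean algorithm on 73 and 44: 73 = 1·44 + 29, 44 = 1·29 + 15, 29 = 1·15 + 14, 15 = 1·14 + 1, 14 = 14·1 + 0.
Unwinding: 1 = 15 − 1·14 = 15 − (29 − 1·15) = −29 + 2·15 = −29 + 2·(44 − 1·29) = 2·44 − 3·29 = 2·44 − 3·(73 − 1·44) = −3·73 + 5·44, i.e. 73·(-3) + 44·5 = 1.
Multiplying through by 63: s = (-3)·63 = -189, t = 5·63 = 315 is a solution.
Adding 5·44 to s and subtracting 5·73 from t gives the tidier solution (31, -50).
Indeed 73·31 + 44·(-50) = 2263 − 2200 = 63.

s = 31, t = -50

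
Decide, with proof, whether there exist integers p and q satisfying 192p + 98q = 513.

No, no such integers exist.

gcd(192, 98) = 2, so every integer of the form 192p + 98q is a multiple of 2.
However 513 leaves remainder 1 on division by 2.
Hence no integers p, q satisfy the equation.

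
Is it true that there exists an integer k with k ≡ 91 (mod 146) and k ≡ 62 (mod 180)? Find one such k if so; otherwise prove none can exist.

No, no such integer exists.

Both moduli are multiples of 2 = gcd(146, 180), so any solution would satisfy k ≡ 91 and k ≡ 62 modulo 2 simultaneously.
However 91 ≡ 1 and 62 ≡ 0 (mod 2), and 1 ≠ 0.
Hence the system has no solution.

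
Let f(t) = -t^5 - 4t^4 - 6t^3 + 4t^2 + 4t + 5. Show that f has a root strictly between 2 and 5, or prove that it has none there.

f(2) = -115 and f(5) = -6250, both negative, so a sign-change argument is unavailable; we show f keeps this sign on the whole interval.
Shift to the endpoint 2: with t = 2 + u (0 < u < 3), one computes f(2 + u) = -u^5 - 14u^4 - 78u^3 - 208u^2 - 260u - 115.
The nonzero coefficients here are all negative, so for u > 0 every term is negative (or zero), and the constant term -115 is strictly negative.
Therefore f(t) < 0 throughout (2, 5), and f has no zero there.

No such root exists.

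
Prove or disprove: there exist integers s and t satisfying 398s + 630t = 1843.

No, no such integers exist.

Both 398 and 630 are divisible by gcd(398, 630) = 2, hence so is any combination 398s + 630t.
But 1843 is not a multiple of 2 (it leaves remainder 1).
So the equation is unsolvable over ℤ.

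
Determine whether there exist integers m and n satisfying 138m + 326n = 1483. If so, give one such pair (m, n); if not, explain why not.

No, no such integers exist.

Both 138 and 326 are divisible by gcd(138, 326) = 2, hence so is any combination 138m + 326n.
But 1483 = 2·741 + 1, so 2 ∤ 1483.
So the equation is unsolvable over ℤ.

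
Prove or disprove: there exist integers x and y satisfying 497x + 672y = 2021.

gcd(497, 672) = 7, so every integer of the form 497x + 672y is a multiple of 7.
However 2021 leaves remainder 5 on division by 7.
Hence no integers x, y satisfy the equation.

There are no such integers.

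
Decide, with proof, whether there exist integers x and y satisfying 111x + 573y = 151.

Both 111 and 573 are divisible by gcd(111, 573) = 3, hence so is any combination 111x + 573y.
But 151 = 3·50 + 1, so 3 ∤ 151.
So the equation is unsolvable over ℤ.

No such integers exist.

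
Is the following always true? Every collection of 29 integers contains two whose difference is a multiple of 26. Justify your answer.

Yes.

Partition the integers by their residue mod 26; there are 26 classes.
Placing 29 integers into 26 classes, some class receives at least two — say a and b.
Their difference a − b is then a multiple of 26.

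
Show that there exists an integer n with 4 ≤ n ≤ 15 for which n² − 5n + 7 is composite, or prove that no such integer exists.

n = 10

At n = 10: 10² − 5·10 + 7 = 57 = 3·19, which is composite.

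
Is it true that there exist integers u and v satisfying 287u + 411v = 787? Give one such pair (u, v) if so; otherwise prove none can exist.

u = 50, v = -33

287 and 411 are coprime, so 287u + 411v ranges over all of ℤ.
Dividing repeatedly: 411 = 1·287 + 124, 287 = 2·124 + 39, 124 = 3·39 + 7, 39 = 5·7 + 4, 7 = 1·4 + 3, 4 = 1·3 + 1, 3 = 3·1 + 0.
Unwinding: 1 = 4 − 1·3 = 4 − (7 − 1·4) = −7 + 2·4 = −7 + 2·(39 − 5·7) = 2·39 − 11·7 = 2·39 − 11·(124 − 3·39) = −11·124 + 35·39 = −11·124 + 35·(287 − 2·124) = 35·287 − 81·124 = 35·287 − 81·(411 − 1·287) = −81·411 + 116·287, i.e. 287·116 + 411·(-81) = 1.
Scaling by 787 gives the particular solution (u, v) = (91292, -63747).
The general solution is u = 91292 + 411k, v = -63747 − 287k; taking k = -222 gives the smaller pair u = 50, v = -33.
Check: 287·50 + 411·(-33) = 14350 − 13563 = 787. ✓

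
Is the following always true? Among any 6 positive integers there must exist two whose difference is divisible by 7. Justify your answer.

No, the set {11, 12, 13, 14, 15, 16} is a counterexample.

Consider the 6 integers 11, 12, …, 16. They lie in distinct residue classes modulo 7, since 6 ≤ 7.
No two share a residue, so no pair has difference divisible by 7; the claim fails for this set.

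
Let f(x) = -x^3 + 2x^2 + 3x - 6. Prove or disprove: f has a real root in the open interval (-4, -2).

No such root exists.

f(-4) = 78 and f(-2) = 4, both positive, so a sign-change argument is unavailable; we show f keeps this sign on the whole interval.
Substitute x = -2 − u, where 0 < u < 2 on the interval. Expanding, f(-2 − u) = u^3 + 8u^2 + 17u + 4.
All 4 nonzero coefficients of this polynomial in u are positive; hence for u > 0 the value is a sum of positive terms (the constant 4 among them).
So f is strictly positive on (-4, -2); no root exists in the interval.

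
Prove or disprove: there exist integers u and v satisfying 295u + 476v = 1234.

Since gcd(295, 476) = 1, every integer is an integer combination of 295 and 476.
Dividing repeatedly: 476 = 1·295 + 181, 295 = 1·181 + 114, 181 = 1·114 + 67, 114 = 1·67 + 47, 67 = 1·47 + 20, 47 = 2·20 + 7, 20 = 2·7 + 6, 7 = 1·6 + 1, 6 = 6·1 + 0.
Back-substituting, 1 = 7 − 1·6 = 7 − (20 − 2·7) = −20 + 3·7 = −20 + 3·(47 − 2·20) = 3·47 − 7·20 = 3·47 − 7·(67 − 1·47) = −7·67 + 10·47 = −7·67 + 10·(114 − 1·67) = 10·114 − 17·67 = 10·114 − 17·(181 − 1·114) = −17·181 + 27·114 = −17·181 + 27·(295 − 1·181) = 27·295 − 44·181 = 27·295 − 44·(476 − 1·295) = −44·476 + 71·295; that is, 295·71 + 476·(-44) = 1.
Multiplying through by 1234: u = 71·1234 = 87614, v = (-44)·1234 = -54296 is a solution.
The general solution is u = 87614 + 476k, v = -54296 − 295k; taking k = -184 gives the smaller pair u = 30, v = -16.
Check: 295·30 + 476·(-16) = 8850 − 7616 = 1234. ✓

u = 30, v = -16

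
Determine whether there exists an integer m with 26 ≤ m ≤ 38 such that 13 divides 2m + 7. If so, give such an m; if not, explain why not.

m = 29

Scanning upward from m = 26 gives 59, 61, 63, none divisible by 13. At m = 29 we get 2·29 + 7 = 65, and 65 = 13·5.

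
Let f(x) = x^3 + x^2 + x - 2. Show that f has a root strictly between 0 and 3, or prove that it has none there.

Such a root exists.

f(0) = -2 and f(3) = 37, which have opposite signs.
Since f is a polynomial it is continuous on [0, 3].
By the Intermediate Value Theorem f must vanish at some point of (0, 3).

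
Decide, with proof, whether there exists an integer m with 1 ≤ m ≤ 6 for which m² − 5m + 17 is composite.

The values for m = 1, 2, …, 6 are 13, 11, 11, 13, 17, 23, and each of these is prime.
So no value in the range makes the expression composite.

There is no such integer m in that range.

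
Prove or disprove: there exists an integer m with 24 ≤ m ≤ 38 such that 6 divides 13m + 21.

m = 27

m = 27 works, since 13·27 + 21 = 372 = 62·6.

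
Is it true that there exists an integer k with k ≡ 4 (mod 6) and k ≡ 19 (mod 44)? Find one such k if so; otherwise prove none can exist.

Both moduli are multiples of 2 = gcd(6, 44), so any solution would satisfy k ≡ 4 and k ≡ 19 modulo 2 simultaneously.
These are incompatible: 4 − 19 = -15 is not divisible by 2.
Therefore no such k exists.

No, no such integer exists.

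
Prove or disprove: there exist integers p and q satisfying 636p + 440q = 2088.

p = 78, q = -108

gcd(636, 440) = 4, and 4 divides 2088, so integer solutions exist.
Dividing through by 4 reduces the equation to 159p + 110q = 522.
Dividing repeatedly: 159 = 1·110 + 49, 110 = 2·49 + 12, 49 = 4·12 + 1, 12 = 12·1 + 0.
Unwinding: 1 = 49 − 4·12 = 49 − 4·(110 − 2·49) = −4·110 + 9·49 = −4·110 + 9·(159 − 1·110) = 9·159 − 13·110, i.e. 159·9 + 110·(-13) = 1.
Scaling by 522 gives the particular solution (p, q) = (4698, -6786).
Shifting by a multiple of (110, −159) keeps it a solution: p = 4698 − 42·110 = 78, q = -6786 + 42·159 = -108.
Indeed 636·78 + 440·(-108) = 49608 − 47520 = 2088.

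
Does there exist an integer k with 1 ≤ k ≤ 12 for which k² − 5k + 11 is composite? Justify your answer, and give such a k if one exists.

At k = 12: 12² − 5·12 + 11 = 95 = 5·19, which is composite.

k = 12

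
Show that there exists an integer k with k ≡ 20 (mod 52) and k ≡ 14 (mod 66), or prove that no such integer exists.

k = 1268

gcd(52, 66) = 2. A simultaneous solution exists iff 20 ≡ 14 (mod 2); here 20 mod 2 = 0 = 14 mod 2, so it does.
Write k = 20 + 52t. Then 52t ≡ 14 − 20 ≡ 60 (mod 66); dividing through by 2 gives 26t ≡ 30 (mod 33).
Note 26·14 = 364 ≡ 1 (mod 33) (as 364 − 1 = 11·33), so 26⁻¹ ≡ 14.
Therefore t ≡ 14·30 = 420 ≡ 24 (mod 33).
Then k = 20 + 52·24 = 1268.
Indeed 1268 ≡ 20 (mod 52) and 1268 ≡ 14 (mod 66).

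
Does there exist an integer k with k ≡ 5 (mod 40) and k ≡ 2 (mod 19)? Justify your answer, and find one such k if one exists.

Since 40 and 19 share no common factor, CRT says the pair of congruences has a solution (unique mod 760).
Any solution of the first congruence is k = 5 + 40t; substituting into the second, 40t ≡ 2 − 5 ≡ 16 (mod 19).
40 ≡ 2 (mod 19), so this reads 2t ≡ 16 (mod 19). Invert 2 mod 19 by the Euclidean algorithm: 19 = 9·2 + 1, 2 = 2·1 + 0; back-substituting, 1 = 19 − 9·2. Hence 2·(-9) ≡ 1, so 2⁻¹ ≡ -9 ≡ 10 (mod 19).
Therefore t ≡ 10·16 = 160 ≡ 8 (mod 19).
Taking t = 8 gives k = 5 + 40·8 = 325.
Check: 325 mod 40 = 5, 325 mod 19 = 2. ✓

k = 325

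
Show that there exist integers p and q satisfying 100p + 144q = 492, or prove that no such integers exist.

Every value of 100p + 144q is a multiple of gcd(100, 144) = 4; since 4 ∣ 492, solutions exist.
Dividing through by 4 reduces the equation to 25p + 36q = 123.
Euclidean algorithm: 36 = 1·25 + 11, 25 = 2·11 + 3, 11 = 3·3 + 2, 3 = 1·2 + 1, 2 = 2·1 + 0.
Working back up the chain: 1 = 3 − 1·2 = 3 − (11 − 3·3) = −11 + 4·3 = −11 + 4·(25 − 2·11) = 4·25 − 9·11 = 4·25 − 9·(36 − 1·25) = −9·36 + 13·25. So 25·13 + 36·(-9) = 1.
Scaling by 123 gives the particular solution (p, q) = (1599, -1107).
The general solution is p = 1599 + 36k, q = -1107 − 25k; taking k = -44 gives the smaller pair p = 15, q = -7.
Indeed 100·15 + 144·(-7) = 1500 − 1008 = 492.

p = 15, q = -7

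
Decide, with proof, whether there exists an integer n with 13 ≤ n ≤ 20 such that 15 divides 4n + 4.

n = 14

Try n = 14: 4·14 + 4 = 60 = 4·15, which is divisible by 15.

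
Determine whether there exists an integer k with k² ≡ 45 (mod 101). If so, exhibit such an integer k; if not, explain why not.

k = 34

Take k = 34. Then 34² = 1156 = 11·101 + 45, so 34² ≡ 45 (mod 101).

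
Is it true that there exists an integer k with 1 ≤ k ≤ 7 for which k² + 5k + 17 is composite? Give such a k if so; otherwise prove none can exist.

No, no such integer k in that range exists.

The values for k = 1, 2, …, 7 are 23, 31, 41, 53, 67, 83, 101, and each of these is prime.
So no value in the range makes the expression composite.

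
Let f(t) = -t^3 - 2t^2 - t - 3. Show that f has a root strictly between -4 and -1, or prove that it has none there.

f(-4) = 33 and f(-1) = -3, which have opposite signs.
Since f is a polynomial it is continuous on [-4, -1].
By the Intermediate Value Theorem f must vanish at some point of (-4, -1).

Such a root exists.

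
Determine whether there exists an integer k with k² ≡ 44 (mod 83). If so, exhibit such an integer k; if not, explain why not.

k = 25

k = 25 works: 25² = 625, and 625 − 44 = 581 = 7·83.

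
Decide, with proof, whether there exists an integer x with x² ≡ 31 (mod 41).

x = 21

x = 21 works: 21² = 441, and 441 − 31 = 410 = 10·41.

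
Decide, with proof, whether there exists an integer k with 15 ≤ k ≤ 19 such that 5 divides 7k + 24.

k = 18

Scanning upward from k = 15 gives 129, 136, 143, none divisible by 5. At k = 18 we get 7·18 + 24 = 150, and 150 = 5·30.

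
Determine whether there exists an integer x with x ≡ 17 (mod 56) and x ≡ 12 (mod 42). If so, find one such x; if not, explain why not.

Both moduli are multiples of 14 = gcd(56, 42), so any solution would satisfy x ≡ 17 and x ≡ 12 modulo 14 simultaneously.
However 17 ≡ 3 and 12 ≡ 12 (mod 14), and 3 ≠ 12.
Hence the system has no solution.

There is no such integer.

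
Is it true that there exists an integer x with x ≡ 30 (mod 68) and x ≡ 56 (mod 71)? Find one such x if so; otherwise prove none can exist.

Since 68 and 71 share no common factor, CRT says the pair of congruences has a solution (unique mod 4828).
Write x = 30 + 68t and require 30 + 68t ≡ 56 (mod 71), i.e. 68t ≡ 26 (mod 71).
Since 68·47 = 3196 = 45·71 + 1, the inverse of 68 mod 71 is 47.
Multiplying by 47: t ≡ 47·26 = 1222 ≡ 15 (mod 71).
Taking t = 15 gives x = 30 + 68·15 = 1050.
Verify: 1050 = 15·68 + 30 and 1050 = 14·71 + 56. ✓

x = 1050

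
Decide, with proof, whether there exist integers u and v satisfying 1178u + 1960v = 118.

u = 451, v = -271

Every value of 1178u + 1960v is a multiple of gcd(1178, 1960) = 2; since 2 ∣ 118, solutions exist.
Dividing through by 2 reduces the equation to 589u + 980v = 59.
Run the Euclidean algorithm on 980 and 589: 980 = 1·589 + 391, 589 = 1·391 + 198, 391 = 1·198 + 193, 198 = 1·193 + 5, 193 = 38·5 + 3, 5 = 1·3 + 2, 3 = 1·2 + 1, 2 = 2·1 + 0.
Unwinding: 1 = 3 − 1·2 = 3 − (5 − 1·3) = −5 + 2·3 = −5 + 2·(193 − 38·5) = 2·193 − 77·5 = 2·193 − 77·(198 − 1·193) = −77·198 + 79·193 = −77·198 + 79·(391 − 1·198) = 79·391 − 156·198 = 79·391 − 156·(589 − 1·391) = −156·589 + 235·391 = −156·589 + 235·(980 − 1·589) = 235·980 − 391·589, i.e. 589·(-391) + 980·235 = 1.
Scaling by 59 gives the particular solution (u, v) = (-23069, 13865).
Adding 24·980 to u and subtracting 24·589 from v gives the tidier solution (451, -271).
Indeed 1178·451 + 1960·(-271) = 531278 − 531160 = 118.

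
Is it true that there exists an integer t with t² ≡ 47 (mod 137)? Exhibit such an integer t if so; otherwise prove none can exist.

No, no such integer exists.

Apply Euler's criterion with the prime 137: 47 is a quadratic residue iff 47^68 ≡ 1 (mod 137), and a non-residue iff it is ≡ −1.
Squaring successively (mod 137): 47^2 = 2209 ≡ 17; 47^4 ≡ 17² = 289 ≡ 15; 47^8 ≡ 15² = 225 ≡ 88; 47^16 ≡ 88² = 7744 ≡ 72; 47^32 ≡ 72² = 5184 ≡ 115; 47^64 ≡ 115² = 13225 ≡ 73.
Since 68 = 64 + 4, 47^68 ≡ 73 · 15; multiplying out mod 137: 73·15 = 1095 ≡ 136. Thus 47^68 ≡ 136 ≡ −1 (mod 137).
By Euler's criterion 47 is a quadratic non-residue mod 137: no t satisfies t² ≡ 47 (mod 137).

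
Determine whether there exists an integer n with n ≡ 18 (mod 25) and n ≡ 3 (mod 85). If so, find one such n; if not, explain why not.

n = 343

The moduli are not coprime: gcd(25, 85) = 5. Compatibility requires 5 ∣ (3 − 18) = -15, which holds, so solutions exist.
Put n = 18 + 25t, so we need 25t ≡ 70 (mod 85), equivalently (divide by 5) 5t ≡ 14 (mod 17).
To invert 5 modulo 17: 17 = 3·5 + 2, 5 = 2·2 + 1, 2 = 2·1 + 0, and unwinding, 1 = 5 − 2·2 = 5 − 2·(17 − 3·5) = −2·17 + 7·5. Thus 5⁻¹ ≡ 7 (mod 17).
Multiplying by 7: t ≡ 7·14 = 98 ≡ 13 (mod 17).
Then n = 18 + 25·13 = 343.
Verify: 343 = 13·25 + 18 and 343 = 4·85 + 3. ✓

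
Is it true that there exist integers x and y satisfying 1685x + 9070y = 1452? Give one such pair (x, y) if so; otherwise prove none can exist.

Any value of 1685x + 9070y is a multiple of gcd(1685, 9070) = 5.
But 1452 is not a multiple of 5 (it leaves remainder 2).
Therefore 1685x + 9070y = 1452 has no solution in integers.

There are no such integers.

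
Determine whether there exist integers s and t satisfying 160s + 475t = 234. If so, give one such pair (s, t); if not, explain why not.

gcd(160, 475) = 5, so every integer of the form 160s + 475t is a multiple of 5.
However 234 leaves remainder 4 on division by 5.
Hence no integers s, t satisfy the equation.

No such integers exist.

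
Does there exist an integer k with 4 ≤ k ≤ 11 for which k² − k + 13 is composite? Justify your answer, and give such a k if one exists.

k = 9

At k = 9: 9² − 9 + 13 = 85 = 5·17, which is composite.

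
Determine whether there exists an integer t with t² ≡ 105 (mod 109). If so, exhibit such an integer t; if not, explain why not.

t = 43 works: 43² = 1849, and 1849 − 105 = 1744 = 16·109.

t = 43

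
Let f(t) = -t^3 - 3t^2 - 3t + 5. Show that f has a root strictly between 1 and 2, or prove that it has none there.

f(1) = -2 and f(2) = -21, both negative, so a sign-change argument is unavailable; we show f keeps this sign on the whole interval.
Shift to the endpoint 1: with t = 1 + u (0 < u < 1), one computes f(1 + u) = -u^3 - 6u^2 - 12u - 2.
All 4 nonzero coefficients of this polynomial in u are negative; hence for u > 0 the value is a sum of negative terms (the constant -2 among them).
Therefore f(t) < 0 throughout (1, 2), and f has no zero there.

No such root exists.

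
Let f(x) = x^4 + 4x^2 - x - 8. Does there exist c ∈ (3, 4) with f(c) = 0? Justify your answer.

f has no root in that interval.

The endpoint values f(3) = 106 and f(4) = 308 are both positive. Claim: f(x) > 0 for every x in (3, 4).
Substitute x = 3 + u, where 0 < u < 1 on the interval. Expanding, f(3 + u) = u^4 + 12u^3 + 58u^2 + 131u + 106.
All 5 nonzero coefficients of this polynomial in u are positive; hence for u > 0 the value is a sum of positive terms (the constant 106 among them).
So f is strictly positive on (3, 4); no root exists in the interval.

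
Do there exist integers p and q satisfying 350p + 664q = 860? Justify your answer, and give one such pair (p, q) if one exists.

p = 306, q = -160

Every value of 350p + 664q is a multiple of gcd(350, 664) = 2; since 2 ∣ 860, solutions exist.
Dividing through by 2 reduces the equation to 175p + 332q = 430.
Euclidean algorithm: 332 = 1·175 + 157, 175 = 1·157 + 18, 157 = 8·18 + 13, 18 = 1·13 + 5, 13 = 2·5 + 3, 5 = 1·3 + 2, 3 = 1·2 + 1, 2 = 2·1 + 0.
Working back up the chain: 1 = 3 − 1·2 = 3 − (5 − 1·3) = −5 + 2·3 = −5 + 2·(13 − 2·5) = 2·13 − 5·5 = 2·13 − 5·(18 − 1·13) = −5·18 + 7·13 = −5·18 + 7·(157 − 8·18) = 7·157 − 61·18 = 7·157 − 61·(175 − 1·157) = −61·175 + 68·157 = −61·175 + 68·(332 − 1·175) = 68·332 − 129·175. So 175·(-129) + 332·68 = 1.
Times 430: 175·(-55470) + 332·29240 = 430, so (-55470, 29240) solves it.
Adding 168·332 to p and subtracting 168·175 from q gives the tidier solution (306, -160).
Indeed 350·306 + 664·(-160) = 107100 − 106240 = 860.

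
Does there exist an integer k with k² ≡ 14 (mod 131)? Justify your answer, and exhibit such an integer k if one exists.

131 is prime, so by Euler's criterion 14 is a square mod 131 iff 14^((131−1)/2) = 14^65 ≡ 1 (mod 131).
Repeated squaring mod 131: 14^2 = 196 ≡ 65; 14^4 ≡ 65² = 4225 ≡ 33; 14^8 ≡ 33² = 1089 ≡ 41; 14^16 ≡ 41² = 1681 ≡ 109; 14^32 ≡ 109² = 11881 ≡ 91; 14^64 ≡ 91² = 8281 ≡ 28.
Since 65 = 64 + 1, 14^65 ≡ 28 · 14; multiplying out mod 131: 28·14 = 392 ≡ 130. Thus 14^65 ≡ 130 ≡ −1 (mod 131).
By Euler's criterion 14 is a quadratic non-residue mod 131: no k satisfies k² ≡ 14 (mod 131).

No such integer exists.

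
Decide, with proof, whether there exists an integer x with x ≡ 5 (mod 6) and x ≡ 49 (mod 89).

gcd(6, 89) = 1, so the Chinese Remainder Theorem guarantees exactly one residue class mod 534 satisfying both.
Any solution of the first congruence is x = 5 + 6t; substituting into the second, 6t ≡ 49 − 5 ≡ 44 (mod 89).
Note 6·15 = 90 ≡ 1 (mod 89) (as 90 − 1 = 1·89), so 6⁻¹ ≡ 15.
Therefore t ≡ 15·44 = 660 ≡ 37 (mod 89).
Taking t = 37 gives x = 5 + 6·37 = 227.
Verify: 227 = 37·6 + 5 and 227 = 2·89 + 49. ✓

x = 227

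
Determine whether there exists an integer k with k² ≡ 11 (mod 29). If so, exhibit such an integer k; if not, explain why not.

29 is prime, so by Euler's criterion 11 is a square mod 29 iff 11^((29−1)/2) = 11^14 ≡ 1 (mod 29).
Repeated squaring mod 29: 11^2 = 121 ≡ 5; 11^4 ≡ 5² = 25 ≡ 25; 11^8 ≡ 25² = 625 ≡ 16.
Since 14 = 8 + 4 + 2, 11^14 ≡ 16 · 25 · 5; multiplying out mod 29: 16·25 = 400 ≡ 23, then 23·5 = 115 ≡ 28. Thus 11^14 ≡ 28 ≡ −1 (mod 29).
The value −1 means 11 is a non-residue modulo 29, so k² ≡ 11 (mod 29) is impossible.

There is no such integer.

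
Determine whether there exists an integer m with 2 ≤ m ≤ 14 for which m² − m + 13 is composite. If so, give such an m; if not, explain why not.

At m = 7: 7² − 7 + 13 = 55 = 5·11, which is composite.

m = 7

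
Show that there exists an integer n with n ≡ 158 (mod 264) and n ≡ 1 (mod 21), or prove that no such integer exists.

Reduce both congruences modulo 3, which divides 264 and 21: they say n ≡ 158 (mod 3) and n ≡ 1 (mod 3).
However 158 ≡ 2 and 1 ≡ 1 (mod 3), and 2 ≠ 1.
Therefore no such n exists.

No, no such integer exists.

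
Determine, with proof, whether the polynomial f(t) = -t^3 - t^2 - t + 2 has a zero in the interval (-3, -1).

Evaluate at the endpoints: f(-3) = 23, f(-1) = 3 — same sign (positive).
f'(t) = -3t^2 - 2t - 1 has discriminant (-2)² − 4·(-3)·(-1) = -8 < 0, so f' has no real roots and is negative for every real t.
So f is strictly decreasing; between -3 and -1 its values lie between f(-3) = 23 and f(-1) = 3, all positive. Therefore f has no root in (-3, -1).

No such root exists.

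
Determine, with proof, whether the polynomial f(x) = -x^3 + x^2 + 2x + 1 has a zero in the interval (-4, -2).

The endpoint values f(-4) = 73 and f(-2) = 9 are both positive. Claim: f(x) > 0 for every x in (-4, -2).
Shift to the endpoint -2: with x = -2 − u (0 < u < 2), one computes f(-2 − u) = u^3 + 7u^2 + 14u + 9.
All 4 nonzero coefficients of this polynomial in u are positive; hence for u > 0 the value is a sum of positive terms (the constant 9 among them).
So f is strictly positive on (-4, -2); no root exists in the interval.

No such root exists.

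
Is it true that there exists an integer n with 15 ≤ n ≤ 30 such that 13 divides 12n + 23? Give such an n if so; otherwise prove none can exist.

For n = 15, 16, …, 22 the values 203, 215, 227, 239, 251, 263, 275, 287 are not multiples of 13. n = 23 works, since 12·23 + 23 = 299 = 23·13.

n = 23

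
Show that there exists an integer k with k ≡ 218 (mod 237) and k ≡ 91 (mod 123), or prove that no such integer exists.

No, no such integer exists.

Both moduli are multiples of 3 = gcd(237, 123), so any solution would satisfy k ≡ 218 and k ≡ 91 modulo 3 simultaneously.
These are incompatible: 218 − 91 = 127 is not divisible by 3.
So no integer satisfies both congruences.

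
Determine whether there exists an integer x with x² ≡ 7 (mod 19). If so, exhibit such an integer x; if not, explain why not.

x = 11

Take x = 11. Then 11² = 121 = 6·19 + 7, so 11² ≡ 7 (mod 19).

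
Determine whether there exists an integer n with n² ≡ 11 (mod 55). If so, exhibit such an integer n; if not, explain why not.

Take n = 44. Then 44² = 1936 = 35·55 + 11, so 44² ≡ 11 (mod 55).

n = 44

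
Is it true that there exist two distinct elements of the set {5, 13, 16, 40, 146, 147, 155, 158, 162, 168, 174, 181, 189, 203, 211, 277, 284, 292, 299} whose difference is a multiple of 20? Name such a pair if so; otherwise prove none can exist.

No such pair exists.

Reduce each element modulo 20: 5↦5, 13↦13, 16↦16, 40↦0, 146↦6, 147↦7, 155↦15, 158↦18, 162↦2, 168↦8, 174↦14, 181↦1, 189↦9, 203↦3, 211↦11, 277↦17, 284↦4, 292↦12, 299↦19.
No residue repeats among the 19 elements, so no pair has difference ≡ 0 (mod 20).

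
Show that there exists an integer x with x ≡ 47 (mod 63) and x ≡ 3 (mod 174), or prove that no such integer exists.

Reduce both congruences modulo 3, which divides 63 and 174: they say x ≡ 47 (mod 3) and x ≡ 3 (mod 3).
But 47 mod 3 = 2 while 3 mod 3 = 0, a contradiction.
Therefore no such x exists.

No, no such integer exists.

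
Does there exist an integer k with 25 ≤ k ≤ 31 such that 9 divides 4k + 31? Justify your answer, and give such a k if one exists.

k = 26

At k = 26 we get 4·26 + 31 = 135, and 135 = 9·15.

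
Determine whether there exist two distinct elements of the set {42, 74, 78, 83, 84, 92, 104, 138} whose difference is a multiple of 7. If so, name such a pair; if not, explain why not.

42 mod 7 = 0 and 84 mod 7 = 0, so 84 − 42 = 42 = 6·7.

The pair (42, 84) works.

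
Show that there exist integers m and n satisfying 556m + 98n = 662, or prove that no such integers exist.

Since gcd(556, 98) = 2 and 662 = 2·331, Bézout's identity guarantees a solution.
Dividing through by 2 reduces the equation to 278m + 49n = 331.
Euclidean algorithm: 278 = 5·49 + 33, 49 = 1·33 + 16, 33 = 2·16 + 1, 16 = 16·1 + 0.
Unwinding: 1 = 33 − 2·16 = 33 − 2·(49 − 1·33) = −2·49 + 3·33 = −2·49 + 3·(278 − 5·49) = 3·278 − 17·49, i.e. 278·3 + 49·(-17) = 1.
Times 331: 278·993 + 49·(-5627) = 331, so (993, -5627) solves it.
The general solution is m = 993 + 49k, n = -5627 − 278k; taking k = -20 gives the smaller pair m = 13, n = -67.
Indeed 556·13 + 98·(-67) = 7228 − 6566 = 662.

m = 13, n = -67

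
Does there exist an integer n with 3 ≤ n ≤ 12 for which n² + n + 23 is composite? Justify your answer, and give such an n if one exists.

At n = 11: 11² + 11 + 23 = 155 = 5·31, which is composite.

n = 11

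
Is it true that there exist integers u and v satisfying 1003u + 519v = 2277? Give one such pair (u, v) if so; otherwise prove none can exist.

u = 276, v = -529

Since gcd(1003, 519) = 1, every integer is an integer combination of 1003 and 519.
Dividing repeatedly: 1003 = 1·519 + 484, 519 = 1·484 + 35, 484 = 13·35 + 29, 35 = 1·29 + 6, 29 = 4·6 + 5, 6 = 1·5 + 1, 5 = 5·1 + 0.
Working back up the chain: 1 = 6 − 1·5 = 6 − (29 − 4·6) = −29 + 5·6 = −29 + 5·(35 − 1·29) = 5·35 − 6·29 = 5·35 − 6·(484 − 13·35) = −6·484 + 83·35 = −6·484 + 83·(519 − 1·484) = 83·519 − 89·484 = 83·519 − 89·(1003 − 1·519) = −89·1003 + 172·519. So 1003·(-89) + 519·172 = 1.
Scaling by 2277 gives the particular solution (u, v) = (-202653, 391644).
Shifting by a multiple of (519, −1003) keeps it a solution: u = -202653 + 391·519 = 276, v = 391644 − 391·1003 = -529.
Check: 1003·276 + 519·(-529) = 276828 − 274551 = 2277. ✓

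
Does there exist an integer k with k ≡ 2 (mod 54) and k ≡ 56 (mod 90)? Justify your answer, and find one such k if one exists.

The moduli are not coprime: gcd(54, 90) = 18. Compatibility requires 18 ∣ (56 − 2) = 54, which holds, so solutions exist.
Step through k = 2, 2 + 54, 2 + 2·54, …: the values 2, 56 reduce mod 90 to 2, 56. The value 56 hits 56.
Check: 56 mod 54 = 2, 56 mod 90 = 56. ✓

k = 56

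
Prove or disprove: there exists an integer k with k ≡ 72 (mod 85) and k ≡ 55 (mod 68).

k = 327

Here gcd(85, 68) = 17, and both 72 and 55 leave remainder 4 mod 17, so the system is consistent.
Step through k = 72, 72 + 85, 72 + 2·85, …: the values 72, 157, 242, 327 reduce mod 68 to 4, 21, 38, 55. The value 327 hits 55.
Verify: 327 = 3·85 + 72 and 327 = 4·68 + 55. ✓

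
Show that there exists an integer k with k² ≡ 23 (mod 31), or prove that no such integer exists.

31 is prime, so by Euler's criterion 23 is a square mod 31 iff 23^((31−1)/2) = 23^15 ≡ 1 (mod 31).
Repeated squaring mod 31: 23^2 = 529 ≡ 2; 23^4 ≡ 2² = 4 ≡ 4; 23^8 ≡ 4² = 16 ≡ 16.
Since 15 = 8 + 4 + 2 + 1, 23^15 ≡ 16 · 4 · 2 · 23; multiplying out mod 31: 16·4 = 64 ≡ 2, then 2·2 = 4 ≡ 4, then 4·23 = 92 ≡ 30. Thus 23^15 ≡ 30 ≡ −1 (mod 31).
The value −1 means 23 is a non-residue modulo 31, so k² ≡ 23 (mod 31) is impossible.

There is no such integer.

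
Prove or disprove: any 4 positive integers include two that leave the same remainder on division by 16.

Take the 4 consecutive integers 68, 69, 70, 71: their residues mod 16 are all distinct because 4 ≤ 16.
So no two of them leave the same remainder on division by 16; the claim fails for this set.

No, the set {68, 69, 70, 71} is a counterexample.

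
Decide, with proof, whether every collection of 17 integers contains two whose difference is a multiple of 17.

Try 17 consecutive integers, 43, 44, …, 59. Their remainders mod 17 are 9, 10, 11, 12, 13, 14, 15, 16, 0, 1, 2, 3, 4, 5, 6, 7, 8 — pairwise different, as any 17 ≤ 17 consecutive integers have distinct residues.
Any two of them differ by at most 16 < 17 and by at least 1, so no difference is a multiple of 17.

No; for instance {43, 44, 45, 46, 47, 48, 49, 50, 51, 52, 53, 54, 55, 56, 57, 58, 59} is a counterexample.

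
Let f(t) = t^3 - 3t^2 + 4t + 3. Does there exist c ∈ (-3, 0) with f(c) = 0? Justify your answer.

Yes, such a c exists.

f(-3) = -63 and f(0) = 3, which have opposite signs.
f is continuous everywhere (it is a polynomial), in particular on [-3, 0].
By the Intermediate Value Theorem f must vanish at some point of (-3, 0).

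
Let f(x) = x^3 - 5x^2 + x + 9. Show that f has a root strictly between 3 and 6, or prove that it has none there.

f(3) = -6 and f(6) = 51, which have opposite signs.
f is continuous everywhere (it is a polynomial), in particular on [3, 6].
By the Intermediate Value Theorem f must vanish at some point of (3, 6).

Such a root exists.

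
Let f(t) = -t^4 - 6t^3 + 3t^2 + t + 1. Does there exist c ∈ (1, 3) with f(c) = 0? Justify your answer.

No such root exists.

f(1) = -2 and f(3) = -212, both negative, so a sign-change argument is unavailable; we show f keeps this sign on the whole interval.
Shift to the endpoint 1: with t = 1 + u (0 < u < 2), one computes f(1 + u) = -u^4 - 10u^3 - 21u^2 - 15u - 2.
The nonzero coefficients here are all negative, so for u > 0 every term is negative (or zero), and the constant term -2 is strictly negative.
So f is strictly negative on (1, 3); no root exists in the interval.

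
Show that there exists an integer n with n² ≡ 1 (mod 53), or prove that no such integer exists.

n = 52

n = 52 works: 52² = 2704, and 2704 − 1 = 2703 = 51·53.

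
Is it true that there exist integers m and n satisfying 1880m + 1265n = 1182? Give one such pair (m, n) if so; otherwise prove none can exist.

No such integers exist.

Both 1880 and 1265 are divisible by gcd(1880, 1265) = 5, hence so is any combination 1880m + 1265n.
But 1182 is not a multiple of 5 (it leaves remainder 2).
Therefore 1880m + 1265n = 1182 has no solution in integers.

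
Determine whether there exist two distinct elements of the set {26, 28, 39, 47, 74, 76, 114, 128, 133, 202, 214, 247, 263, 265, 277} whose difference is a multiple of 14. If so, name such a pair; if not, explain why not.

Both 39 and 263 leave remainder 11 on division by 14; their difference 224 = 16·14 is a multiple of 14.

39 and 263 are such a pair.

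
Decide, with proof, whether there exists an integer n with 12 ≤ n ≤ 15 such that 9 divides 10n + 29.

There is no such integer n in that range.

The values of 10n + 29 for n = 12, 13, 14, 15 are 149, 159, 169, 179; reduced mod 9 these are 5, 6, 7, 8.
None is 0, so 9 never divides 10n + 29 on this range.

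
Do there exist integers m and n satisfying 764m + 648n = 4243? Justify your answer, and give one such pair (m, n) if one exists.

gcd(764, 648) = 4, so every integer of the form 764m + 648n is a multiple of 4.
However 4243 leaves remainder 3 on division by 4.
Hence no integers m, n satisfy the equation.

No such integers exist.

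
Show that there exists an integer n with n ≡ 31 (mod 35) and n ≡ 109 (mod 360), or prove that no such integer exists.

Both moduli are multiples of 5 = gcd(35, 360), so any solution would satisfy n ≡ 31 and n ≡ 109 modulo 5 simultaneously.
But 31 mod 5 = 1 while 109 mod 5 = 4, a contradiction.
Therefore no such n exists.

There is no such integer.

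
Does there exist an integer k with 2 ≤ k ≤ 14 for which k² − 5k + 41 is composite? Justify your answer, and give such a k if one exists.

k = 7

At k = 7: 7² − 5·7 + 41 = 55 = 5·11, which is composite.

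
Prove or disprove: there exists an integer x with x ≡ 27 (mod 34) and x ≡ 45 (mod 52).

x = 877

Here gcd(34, 52) = 2, and both 27 and 45 leave remainder 1 mod 2, so the system is consistent.
Write x = 27 + 34t. Then 34t ≡ 45 − 27 ≡ 18 (mod 52); dividing through by 2 gives 17t ≡ 9 (mod 26).
Invert 17 mod 26 by the Euclidean algorithm: 26 = 1·17 + 9, 17 = 1·9 + 8, 9 = 1·8 + 1, 8 = 8·1 + 0; back-substituting, 1 = 9 − 1·8 = 9 − (17 − 1·9) = −17 + 2·9 = −17 + 2·(26 − 1·17) = 2·26 − 3·17. Hence 17·(-3) ≡ 1, so 17⁻¹ ≡ -3 ≡ 23 (mod 26).
Multiplying by 23: t ≡ 23·9 = 207 ≡ 25 (mod 26).
Then x = 27 + 34·25 = 877.
Indeed 877 ≡ 27 (mod 34) and 877 ≡ 45 (mod 52).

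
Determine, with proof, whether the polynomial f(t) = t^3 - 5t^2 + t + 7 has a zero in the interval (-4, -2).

No such root exists.

f(-4) = -141 and f(-2) = -23, both negative, so a sign-change argument is unavailable; we show f keeps this sign on the whole interval.
Shift to the endpoint -2: with t = -2 − u (0 < u < 2), one computes f(-2 − u) = -u^3 - 11u^2 - 33u - 23.
The nonzero coefficients here are all negative, so for u > 0 every term is negative (or zero), and the constant term -23 is strictly negative.
So f is strictly negative on (-4, -2); no root exists in the interval.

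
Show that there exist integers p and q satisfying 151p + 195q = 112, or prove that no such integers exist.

p = 157, q = -121

151 and 195 are coprime, so 151p + 195q ranges over all of ℤ.
Euclidean algorithm: 195 = 1·151 + 44, 151 = 3·44 + 19, 44 = 2·19 + 6, 19 = 3·6 + 1, 6 = 6·1 + 0.
Working back up the chain: 1 = 19 − 3·6 = 19 − 3·(44 − 2·19) = −3·44 + 7·19 = −3·44 + 7·(151 − 3·44) = 7·151 − 24·44 = 7·151 − 24·(195 − 1·151) = −24·195 + 31·151. So 151·31 + 195·(-24) = 1.
Scaling by 112 gives the particular solution (p, q) = (3472, -2688).
Subtracting 17·195 from p and adding 17·151 to q gives the tidier solution (157, -121).
Indeed 151·157 + 195·(-121) = 23707 − 23595 = 112.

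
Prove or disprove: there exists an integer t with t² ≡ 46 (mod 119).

Reduce modulo 17, which divides 119: we would need t² ≡ 12 (mod 17).
Squares mod 17 repeat after t = 8 (as (−t)² = t²); for t = 0..8 they are 0, 1, 4, 9, 16, 8, 2, 15, 13.
The set of squares mod 17 is therefore {0, 1, 2, 4, 8, 9, 13, 15, 16}, which does not contain 12.
Hence no integer t has t² ≡ 46 (mod 119).

No such integer exists.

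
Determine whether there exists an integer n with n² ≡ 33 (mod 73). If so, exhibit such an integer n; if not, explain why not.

There is no such integer.

73 is prime, so by Euler's criterion 33 is a square mod 73 iff 33^((73−1)/2) = 33^36 ≡ 1 (mod 73).
Squaring successively (mod 73): 33^2 = 1089 ≡ 67; 33^4 ≡ 67² = 4489 ≡ 36; 33^8 ≡ 36² = 1296 ≡ 55; 33^16 ≡ 55² = 3025 ≡ 32; 33^32 ≡ 32² = 1024 ≡ 2.
Since 36 = 32 + 4, 33^36 ≡ 2 · 36; multiplying out mod 73: 2·36 = 72 ≡ 72. Thus 33^36 ≡ 72 ≡ −1 (mod 73).
By Euler's criterion 33 is a quadratic non-residue mod 73: no n satisfies n² ≡ 33 (mod 73).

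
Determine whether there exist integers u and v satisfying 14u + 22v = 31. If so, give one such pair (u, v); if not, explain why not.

Any value of 14u + 22v is a multiple of gcd(14, 22) = 2.
However 31 leaves remainder 1 on division by 2.
Hence no integers u, v satisfy the equation.

No such integers exist.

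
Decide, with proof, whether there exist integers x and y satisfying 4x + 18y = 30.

x = 3, y = 1

Every value of 4x + 18y is a multiple of gcd(4, 18) = 2; since 2 ∣ 30, solutions exist.
Dividing through by 2 reduces the equation to 2x + 9y = 15.
Euclidean algorithm: 9 = 4·2 + 1, 2 = 2·1 + 0.
Working back up the chain: 1 = 9 − 4·2. So 2·(-4) + 9·1 = 1.
Multiplying through by 15: x = (-4)·15 = -60, y = 1·15 = 15 is a solution.
Adding 7·9 to x and subtracting 7·2 from y gives the tidier solution (3, 1).
Indeed 4·3 + 18·1 = 12 + 18 = 30.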